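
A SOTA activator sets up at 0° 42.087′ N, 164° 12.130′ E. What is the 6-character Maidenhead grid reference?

RJ20cq

Shift to the Maidenhead origin (180°W, 90°S): lon 344.2022, lat 90.7014.
Field: 344.2022/20 → 17 → R, 90.7014/10 → 9 → J; chars RJ.
Square: 4.2022/2 → 2, 0.7014/1 → 0; chars 20.
Subsquare: 0.2022/0.0833333 → 2 → c, 0.7014/0.0416667 → 16 → q; chars cq.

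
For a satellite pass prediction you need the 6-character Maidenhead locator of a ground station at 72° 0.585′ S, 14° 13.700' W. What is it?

Shift to the Maidenhead origin (180°W, 90°S): lon 165.7717, lat 17.9903.
Field: 165.7717/20 → 8 → I, 17.9903/10 → 1 → B; chars IB.
Square: 5.7717/2 → 2, 7.9903/1 → 7; chars 27.
Subsquare: 1.7717/0.0833333 → 21 → v, 0.9903/0.0416667 → 23 → x; chars vx.

IB27vx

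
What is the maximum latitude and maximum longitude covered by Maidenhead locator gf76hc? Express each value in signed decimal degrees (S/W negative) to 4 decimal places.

Field G=6, F=5: +6·20° lon, +5·10° lat → SW at lon -60°, lat -40°.
Square 7, 6: +7·2° lon, +6·1° lat → SW at lon -46°, lat -34°.
Subsquare h=7, c=2: +7·0.0833333° lon, +2·0.0416667° lat → SW at lon -45.4167°, lat -33.9167°.
Cell spans 0.0833333° lon × 0.0416667° lat. NE corner is SW corner plus one full cell.
latitude -33.8750, longitude -45.3333.

-33.8750, -45.3333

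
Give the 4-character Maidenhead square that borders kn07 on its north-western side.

JN98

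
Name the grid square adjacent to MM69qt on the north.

MM69qu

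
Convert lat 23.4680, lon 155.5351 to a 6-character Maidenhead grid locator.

QL73sl

Add 180° to longitude and 90° to latitude: 335.5351, 113.4680.
Field: 335.5351/20 → 16 → Q, 113.4680/10 → 11 → L; chars QL.
Square: 15.5351/2 → 7, 3.4680/1 → 3; chars 73.
Subsquare: 1.5351/0.0833333 → 18 → s, 0.4680/0.0416667 → 11 → l; chars sl.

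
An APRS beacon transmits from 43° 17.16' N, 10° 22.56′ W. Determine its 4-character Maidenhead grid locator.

Shift to the Maidenhead origin (180°W, 90°S): lon 169.62, lat 133.29.
Field (20°×10°, letters A–R): lon ⌊169.62/20⌋ = 8 → I; lat ⌊133.29/10⌋ = 13 → N.
Square (2°×1°, digits 0–9): lon ⌊9.62/2⌋ = 4; lat ⌊3.29/1⌋ = 3.

IN43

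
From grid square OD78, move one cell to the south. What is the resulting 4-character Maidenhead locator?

Latitude square 8; −1 → 7.
The longitude characters are unchanged.

OD77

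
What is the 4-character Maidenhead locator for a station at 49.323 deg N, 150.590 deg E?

QN59

Offset from 180°W / 90°S: lon 330.59°, lat 139.32°.
Field: 330.59/20 → 16 → Q, 139.32/10 → 13 → N; chars QN.
Square: 10.59/2 → 5, 9.32/1 → 9; chars 59.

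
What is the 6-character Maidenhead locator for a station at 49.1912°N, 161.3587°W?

Offset from 180°W / 90°S: lon 18.6413°, lat 139.1912°.
Field: 18.6413/20 → 0 → A, 139.1912/10 → 13 → N; chars AN.
Square: 18.6413/2 → 9, 9.1912/1 → 9; chars 99.
Subsquare: 0.6413/0.0833333 → 7 → h, 0.1912/0.0416667 → 4 → e; chars he.

AN99he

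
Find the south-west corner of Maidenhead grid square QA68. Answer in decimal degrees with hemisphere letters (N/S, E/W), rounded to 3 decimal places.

82.000° S, 152.000° E

Field Q=16, A=0: +16·20° lon, +0·10° lat → SW at lon 140°, lat -90°.
Square 6, 8: +6·2° lon, +8·1° lat → SW at lon 152°, lat -82°.
latitude 82.000° S, longitude 152.000° E.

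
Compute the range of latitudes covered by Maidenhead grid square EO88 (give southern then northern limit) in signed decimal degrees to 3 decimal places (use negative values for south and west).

58.000, 59.000

Field E=4, O=14: +4·20° lon, +14·10° lat → SW at lon -100°, lat 50°.
Square 8, 8: +8·2° lon, +8·1° lat → SW at lon -84°, lat 58°.
Cell spans 2° lon × 1° lat.
south 58.000, north 59.000.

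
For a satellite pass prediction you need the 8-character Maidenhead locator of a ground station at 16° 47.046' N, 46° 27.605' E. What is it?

Add 180° to longitude and 90° to latitude: 226.46008, 106.78410.
Field: 226.46008/20 → 11 → L, 106.78410/10 → 10 → K; chars LK.
Square: 6.46008/2 → 3, 6.78410/1 → 6; chars 36.
Subsquare: 0.46008/0.0833333 → 5 → f, 0.78410/0.0416667 → 18 → s; chars fs.
Extended square: 0.04342/0.00833333 → 5, 0.03410/0.00416667 → 8; chars 58.

LK36fs58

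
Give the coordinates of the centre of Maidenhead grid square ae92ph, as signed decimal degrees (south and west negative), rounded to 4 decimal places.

-47.6875, -160.7083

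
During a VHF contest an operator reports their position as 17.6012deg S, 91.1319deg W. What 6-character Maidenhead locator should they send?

EH42kj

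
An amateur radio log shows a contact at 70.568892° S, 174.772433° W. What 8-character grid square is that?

Offset from 180°W / 90°S: lon 5.22757°, lat 19.43111°.
Field: 5.22757/20 → 0 → A, 19.43111/10 → 1 → B; chars AB.
Square: 5.22757/2 → 2, 9.43111/1 → 9; chars 29.
Subsquare: 1.22757/0.0833333 → 14 → o, 0.43111/0.0416667 → 10 → k; chars ok.
Extended square: 0.06090/0.00833333 → 7, 0.01444/0.00416667 → 3; chars 73.

AB29ok73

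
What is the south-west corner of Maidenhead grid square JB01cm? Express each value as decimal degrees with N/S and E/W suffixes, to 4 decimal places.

Field J=9, B=1: +9·20° lon, +1·10° lat → SW at lon 0°, lat -80°.
Square 0, 1: +0·2° lon, +1·1° lat → SW at lon 0°, lat -79°.
Subsquare c=2, m=12: +2·0.0833333° lon, +12·0.0416667° lat → SW at lon 0.166667°, lat -78.5°.
latitude 78.5000° S, longitude 0.1667° E.

78.5000° S, 0.1667° E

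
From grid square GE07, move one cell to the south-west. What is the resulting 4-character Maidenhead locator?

Longitude square 0; −1 → -1, wraps to 9, carry into field.
Longitude field G = 6; −1 → 5 = F.
Latitude square 7; −1 → 6.

FE96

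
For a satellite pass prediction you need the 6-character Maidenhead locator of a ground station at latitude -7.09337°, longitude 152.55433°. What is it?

Offset from 180°W / 90°S: lon 332.5543°, lat 82.9066°.
Field (20°×10°, letters A–R): 332.5543/20 → 16 → Q, 82.9066/10 → 8 → I; chars QI.
Square (2°×1°, digits 0–9): 12.5543/2 → 6, 2.9066/1 → 2; chars 62.
Subsquare (5′×2.5′, letters a–x): 0.5543/0.0833333 → 6 → g, 0.9066/0.0416667 → 21 → v; chars gv.

QI62gv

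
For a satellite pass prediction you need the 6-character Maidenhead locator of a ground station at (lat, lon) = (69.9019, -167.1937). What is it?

AP69jv

Offset from 180°W / 90°S: lon 12.8063°, lat 159.9019°.
Field: lon ⌊12.8063/20⌋ = 0 → A; lat ⌊159.9019/10⌋ = 15 → P.
Square: lon ⌊12.8063/2⌋ = 6; lat ⌊9.9019/1⌋ = 9.
Subsquare: lon ⌊0.8063/0.0833333⌋ = 9 → j; lat ⌊0.9019/0.0416667⌋ = 21 → v.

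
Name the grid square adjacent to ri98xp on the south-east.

AI08ao

Longitude subsquare x = 23; +1 → 24, wraps to 0 = a, carry into square.
Longitude square 9; +1 → 10, wraps to 0, carry into field.
Longitude field R = 17; +1 → 18, wraps to 0 = A, wrapping around the antimeridian.
Latitude subsquare p = 15; −1 → 14 = o.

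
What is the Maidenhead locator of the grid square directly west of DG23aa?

DG13xa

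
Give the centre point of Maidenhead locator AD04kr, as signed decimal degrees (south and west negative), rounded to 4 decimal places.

Field A=0, D=3: +0·20° lon, +3·10° lat → SW at lon -180°, lat -60°.
Square 0, 4: +0·2° lon, +4·1° lat → SW at lon -180°, lat -56°.
Subsquare k=10, r=17: +10·0.0833333° lon, +17·0.0416667° lat → SW at lon -179.167°, lat -55.2917°.
Cell spans 0.0833333° lon × 0.0416667° lat. Centre is SW corner plus half of each.
latitude -55.2708, longitude -179.1250.

-55.2708, -179.1250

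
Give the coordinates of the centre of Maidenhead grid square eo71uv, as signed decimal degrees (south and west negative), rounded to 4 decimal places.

51.8958, -84.2917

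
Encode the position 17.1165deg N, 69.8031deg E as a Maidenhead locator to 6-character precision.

MK47vc

Shift to the Maidenhead origin (180°W, 90°S): lon 249.8031, lat 107.1165.
Field: lon ⌊249.8031/20⌋ = 12 → M; lat ⌊107.1165/10⌋ = 10 → K.
Square: lon ⌊9.8031/2⌋ = 4; lat ⌊7.1165/1⌋ = 7.
Subsquare: lon ⌊1.8031/0.0833333⌋ = 21 → v; lat ⌊0.1165/0.0416667⌋ = 2 → c.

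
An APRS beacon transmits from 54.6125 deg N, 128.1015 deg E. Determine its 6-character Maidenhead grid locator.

PO44bo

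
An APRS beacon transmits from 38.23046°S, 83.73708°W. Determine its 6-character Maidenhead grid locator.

Add 180° to longitude and 90° to latitude: 96.2629, 51.7695.
Field: 96.2629/20 → 4 → E, 51.7695/10 → 5 → F; chars EF.
Square: 16.2629/2 → 8, 1.7695/1 → 1; chars 81.
Subsquare: 0.2629/0.0833333 → 3 → d, 0.7695/0.0416667 → 18 → s; chars ds.

EF81ds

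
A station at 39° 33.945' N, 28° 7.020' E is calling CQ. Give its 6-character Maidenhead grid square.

Offset from 180°W / 90°S: lon 208.1170°, lat 129.5658°.
Field: 208.1170/20 → 10 → K, 129.5658/10 → 12 → M; chars KM.
Square: 8.1170/2 → 4, 9.5658/1 → 9; chars 49.
Subsquare: 0.1170/0.0833333 → 1 → b, 0.5658/0.0416667 → 13 → n; chars bn.

KM49bn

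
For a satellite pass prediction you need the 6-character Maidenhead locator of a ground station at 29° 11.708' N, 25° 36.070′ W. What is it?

HL79ee

Add 180° to longitude and 90° to latitude: 154.3988, 119.1951.
Field (20°×10°, letters A–R): 154.3988/20 → 7 → H, 119.1951/10 → 11 → L; chars HL.
Square (2°×1°, digits 0–9): 14.3988/2 → 7, 9.1951/1 → 9; chars 79.
Subsquare (5′×2.5′, letters a–x): 0.3988/0.0833333 → 4 → e, 0.1951/0.0416667 → 4 → e; chars ee.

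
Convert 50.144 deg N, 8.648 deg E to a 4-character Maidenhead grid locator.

Offset from 180°W / 90°S: lon 188.65°, lat 140.14°.
Field: lon ⌊188.65/20⌋ = 9 → J; lat ⌊140.14/10⌋ = 14 → O.
Square: lon ⌊8.65/2⌋ = 4; lat ⌊0.14/1⌋ = 0.

JO40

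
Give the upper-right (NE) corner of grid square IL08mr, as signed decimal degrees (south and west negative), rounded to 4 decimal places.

Field I=8, L=11: +8·20° lon, +11·10° lat → SW at lon -20°, lat 20°.
Square 0, 8: +0·2° lon, +8·1° lat → SW at lon -20°, lat 28°.
Subsquare m=12, r=17: +12·0.0833333° lon, +17·0.0416667° lat → SW at lon -19°, lat 28.7083°.
Cell spans 0.0833333° lon × 0.0416667° lat. NE corner is SW corner plus one full cell.
latitude 28.7500, longitude -18.9167.

28.7500, -18.9167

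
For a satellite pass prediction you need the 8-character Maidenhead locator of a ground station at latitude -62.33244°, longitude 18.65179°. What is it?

Add 180° to longitude and 90° to latitude: 198.65179, 27.66756.
Field: lon ⌊198.65179/20⌋ = 9 → J; lat ⌊27.66756/10⌋ = 2 → C.
Square: lon ⌊18.65179/2⌋ = 9; lat ⌊7.66756/1⌋ = 7.
Subsquare: lon ⌊0.65179/0.0833333⌋ = 7 → h; lat ⌊0.66756/0.0416667⌋ = 16 → q.
Extended square: lon ⌊0.06846/0.00833333⌋ = 8; lat ⌊0.00089/0.00416667⌋ = 0.

JC97hq80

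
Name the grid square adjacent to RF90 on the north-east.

Longitude square 9; +1 → 10, wraps to 0, carry into field.
Longitude field R = 17; +1 → 18, wraps to 0 = A, wrapping around the antimeridian.
Latitude square 0; +1 → 1.

AF01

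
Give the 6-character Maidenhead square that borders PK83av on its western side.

Longitude subsquare a = 0; −1 → -1, wraps to 23 = x, carry into square.
Longitude square 8; −1 → 7.
The latitude characters are unchanged.

PK73xv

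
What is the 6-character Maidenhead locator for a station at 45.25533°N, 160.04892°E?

RN05ag

Shift to the Maidenhead origin (180°W, 90°S): lon 340.0489, lat 135.2553.
Field: lon ⌊340.0489/20⌋ = 17 → R; lat ⌊135.2553/10⌋ = 13 → N.
Square: lon ⌊0.0489/2⌋ = 0; lat ⌊5.2553/1⌋ = 5.
Subsquare: lon ⌊0.0489/0.0833333⌋ = 0 → a; lat ⌊0.2553/0.0416667⌋ = 6 → g.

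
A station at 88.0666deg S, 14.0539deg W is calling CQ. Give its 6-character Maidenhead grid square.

Add 180° to longitude and 90° to latitude: 165.9461, 1.9334.
Field: lon ⌊165.9461/20⌋ = 8 → I; lat ⌊1.9334/10⌋ = 0 → A.
Square: lon ⌊5.9461/2⌋ = 2; lat ⌊1.9334/1⌋ = 1.
Subsquare: lon ⌊1.9461/0.0833333⌋ = 23 → x; lat ⌊0.9334/0.0416667⌋ = 22 → w.

IA21xw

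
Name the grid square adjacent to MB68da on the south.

MB67dx

Latitude subsquare a = 0; −1 → -1, wraps to 23 = x, carry into square.
Latitude square 8; −1 → 7.
The longitude characters are unchanged.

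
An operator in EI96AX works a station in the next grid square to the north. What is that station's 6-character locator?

EI97aa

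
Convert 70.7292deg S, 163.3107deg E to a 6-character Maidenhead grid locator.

RB19pg

Offset from 180°W / 90°S: lon 343.3107°, lat 19.2708°.
Field: 343.3107/20 → 17 → R, 19.2708/10 → 1 → B; chars RB.
Square: 3.3107/2 → 1, 9.2708/1 → 9; chars 19.
Subsquare: 1.3107/0.0833333 → 15 → p, 0.2708/0.0416667 → 6 → g; chars pg.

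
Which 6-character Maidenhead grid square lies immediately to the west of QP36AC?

QP26xc

Longitude subsquare a = 0; −1 → -1, wraps to 23 = x, carry into square.
Longitude square 3; −1 → 2.
The latitude characters are unchanged.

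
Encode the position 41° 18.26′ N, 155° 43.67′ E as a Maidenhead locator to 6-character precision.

QN71uh

Add 180° to longitude and 90° to latitude: 335.7278, 131.3043.
Field: 335.7278/20 → 16 → Q, 131.3043/10 → 13 → N; chars QN.
Square: 15.7278/2 → 7, 1.3043/1 → 1; chars 71.
Subsquare: 1.7278/0.0833333 → 20 → u, 0.3043/0.0416667 → 7 → h; chars uh.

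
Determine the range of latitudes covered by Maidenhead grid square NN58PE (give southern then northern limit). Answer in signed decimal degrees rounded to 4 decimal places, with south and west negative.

48.1667, 48.2083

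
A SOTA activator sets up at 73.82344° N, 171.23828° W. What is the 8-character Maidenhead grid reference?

Shift to the Maidenhead origin (180°W, 90°S): lon 8.76172, lat 163.82344.
Field: 8.76172/20 → 0 → A, 163.82344/10 → 16 → Q; chars AQ.
Square: 8.76172/2 → 4, 3.82344/1 → 3; chars 43.
Subsquare: 0.76172/0.0833333 → 9 → j, 0.82344/0.0416667 → 19 → t; chars jt.
Extended square: 0.01172/0.00833333 → 1, 0.03177/0.00416667 → 7; chars 17.

AQ43jt17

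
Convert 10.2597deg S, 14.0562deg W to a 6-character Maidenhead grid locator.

IH29xr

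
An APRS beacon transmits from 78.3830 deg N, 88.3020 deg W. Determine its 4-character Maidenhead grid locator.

EQ58

Shift to the Maidenhead origin (180°W, 90°S): lon 91.70, lat 168.38.
Field: 91.70/20 → 4 → E, 168.38/10 → 16 → Q; chars EQ.
Square: 11.70/2 → 5, 8.38/1 → 8; chars 58.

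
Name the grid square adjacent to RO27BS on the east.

RO27cs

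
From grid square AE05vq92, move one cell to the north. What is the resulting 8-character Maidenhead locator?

Latitude extended square 2; +1 → 3.
The longitude characters are unchanged.

AE05vq93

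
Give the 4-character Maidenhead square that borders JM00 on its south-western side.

IL99

Longitude square 0; −1 → -1, wraps to 9, carry into field.
Longitude field J = 9; −1 → 8 = I.
Latitude square 0; −1 → -1, wraps to 9, carry into field.
Latitude field M = 12; −1 → 11 = L.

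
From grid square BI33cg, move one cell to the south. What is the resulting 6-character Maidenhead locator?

Latitude subsquare g = 6; −1 → 5 = f.
The longitude characters are unchanged.

BI33cf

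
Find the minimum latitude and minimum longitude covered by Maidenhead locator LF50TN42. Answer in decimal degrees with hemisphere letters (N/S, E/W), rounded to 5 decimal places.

Field L=11, F=5: +11·20° lon, +5·10° lat → SW at lon 40°, lat -40°.
Square 5, 0: +5·2° lon, +0·1° lat → SW at lon 50°, lat -40°.
Subsquare t=19, n=13: +19·0.0833333° lon, +13·0.0416667° lat → SW at lon 51.5833°, lat -39.4583°.
Extended square 4, 2: +4·0.00833333° lon, +2·0.00416667° lat → SW at lon 51.6167°, lat -39.45°.
latitude 39.45000° S, longitude 51.61667° E.

39.45000° S, 51.61667° E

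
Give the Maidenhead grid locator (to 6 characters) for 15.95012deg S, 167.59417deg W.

Add 180° to longitude and 90° to latitude: 12.4058, 74.0499.
Field: lon ⌊12.4058/20⌋ = 0 → A; lat ⌊74.0499/10⌋ = 7 → H.
Square: lon ⌊12.4058/2⌋ = 6; lat ⌊4.0499/1⌋ = 4.
Subsquare: lon ⌊0.4058/0.0833333⌋ = 4 → e; lat ⌊0.0499/0.0416667⌋ = 1 → b.

AH64eb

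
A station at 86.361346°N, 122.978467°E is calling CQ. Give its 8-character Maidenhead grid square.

Shift to the Maidenhead origin (180°W, 90°S): lon 302.97847, lat 176.36135.
Field: 302.97847/20 → 15 → P, 176.36135/10 → 17 → R; chars PR.
Square: 2.97847/2 → 1, 6.36135/1 → 6; chars 16.
Subsquare: 0.97847/0.0833333 → 11 → l, 0.36135/0.0416667 → 8 → i; chars li.
Extended square: 0.06180/0.00833333 → 7, 0.02801/0.00416667 → 6; chars 76.

PR16li76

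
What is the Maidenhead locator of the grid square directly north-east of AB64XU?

AB74av

Longitude subsquare x = 23; +1 → 24, wraps to 0 = a, carry into square.
Longitude square 6; +1 → 7.
Latitude subsquare u = 20; +1 → 21 = v.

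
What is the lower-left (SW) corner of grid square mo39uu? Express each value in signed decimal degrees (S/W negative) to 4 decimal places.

59.8333, 67.6667

Field M=12, O=14: +12·20° lon, +14·10° lat → SW at lon 60°, lat 50°.
Square 3, 9: +3·2° lon, +9·1° lat → SW at lon 66°, lat 59°.
Subsquare u=20, u=20: +20·0.0833333° lon, +20·0.0416667° lat → SW at lon 67.6667°, lat 59.8333°.
latitude 59.8333, longitude 67.6667.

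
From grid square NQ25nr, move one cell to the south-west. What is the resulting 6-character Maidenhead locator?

NQ25mq

Longitude subsquare n = 13; −1 → 12 = m.
Latitude subsquare r = 17; −1 → 16 = q.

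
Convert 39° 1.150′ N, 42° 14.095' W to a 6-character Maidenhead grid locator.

Offset from 180°W / 90°S: lon 137.7651°, lat 129.0192°.
Field: 137.7651/20 → 6 → G, 129.0192/10 → 12 → M; chars GM.
Square: 17.7651/2 → 8, 9.0192/1 → 9; chars 89.
Subsquare: 1.7651/0.0833333 → 21 → v, 0.0192/0.0416667 → 0 → a; chars va.

GM89va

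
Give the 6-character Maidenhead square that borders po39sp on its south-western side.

PO39ro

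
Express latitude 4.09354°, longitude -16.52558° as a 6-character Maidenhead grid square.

IJ14rc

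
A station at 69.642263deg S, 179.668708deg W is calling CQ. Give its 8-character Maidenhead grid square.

AC00di95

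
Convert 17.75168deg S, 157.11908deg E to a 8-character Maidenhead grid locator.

Shift to the Maidenhead origin (180°W, 90°S): lon 337.11908, lat 72.24832.
Field (20°×10°, letters A–R): 337.11908/20 → 16 → Q, 72.24832/10 → 7 → H; chars QH.
Square (2°×1°, digits 0–9): 17.11908/2 → 8, 2.24832/1 → 2; chars 82.
Subsquare (5′×2.5′, letters a–x): 1.11908/0.0833333 → 13 → n, 0.24832/0.0416667 → 5 → f; chars nf.
Extended square (30″×15″, digits 0–9): 0.03575/0.00833333 → 4, 0.03999/0.00416667 → 9; chars 49.

QH82nf49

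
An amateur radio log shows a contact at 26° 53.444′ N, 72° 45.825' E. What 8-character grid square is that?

Add 180° to longitude and 90° to latitude: 252.76375, 116.89073.
Field (20°×10°, letters A–R): lon ⌊252.76375/20⌋ = 12 → M; lat ⌊116.89073/10⌋ = 11 → L.
Square (2°×1°, digits 0–9): lon ⌊12.76375/2⌋ = 6; lat ⌊6.89073/1⌋ = 6.
Subsquare (5′×2.5′, letters a–x): lon ⌊0.76375/0.0833333⌋ = 9 → j; lat ⌊0.89073/0.0416667⌋ = 21 → v.
Extended square (30″×15″, digits 0–9): lon ⌊0.01375/0.00833333⌋ = 1; lat ⌊0.01573/0.00416667⌋ = 3.

ML66jv13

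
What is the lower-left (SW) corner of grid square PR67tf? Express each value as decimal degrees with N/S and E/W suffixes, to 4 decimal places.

Field P=15, R=17: +15·20° lon, +17·10° lat → SW at lon 120°, lat 80°.
Square 6, 7: +6·2° lon, +7·1° lat → SW at lon 132°, lat 87°.
Subsquare t=19, f=5: +19·0.0833333° lon, +5·0.0416667° lat → SW at lon 133.583°, lat 87.2083°.
latitude 87.2083° N, longitude 133.5833° E.

87.2083° N, 133.5833° E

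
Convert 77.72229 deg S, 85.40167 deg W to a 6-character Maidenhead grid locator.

Add 180° to longitude and 90° to latitude: 94.5983, 12.2777.
Field (20°×10°, letters A–R): lon ⌊94.5983/20⌋ = 4 → E; lat ⌊12.2777/10⌋ = 1 → B.
Square (2°×1°, digits 0–9): lon ⌊14.5983/2⌋ = 7; lat ⌊2.2777/1⌋ = 2.
Subsquare (5′×2.5′, letters a–x): lon ⌊0.5983/0.0833333⌋ = 7 → h; lat ⌊0.2777/0.0416667⌋ = 6 → g.

EB72hg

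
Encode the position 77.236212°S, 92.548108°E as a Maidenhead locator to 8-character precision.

Shift to the Maidenhead origin (180°W, 90°S): lon 272.54811, lat 12.76379.
Field: lon ⌊272.54811/20⌋ = 13 → N; lat ⌊12.76379/10⌋ = 1 → B.
Square: lon ⌊12.54811/2⌋ = 6; lat ⌊2.76379/1⌋ = 2.
Subsquare: lon ⌊0.54811/0.0833333⌋ = 6 → g; lat ⌊0.76379/0.0416667⌋ = 18 → s.
Extended square: lon ⌊0.04811/0.00833333⌋ = 5; lat ⌊0.01379/0.00416667⌋ = 3.

NB62gs53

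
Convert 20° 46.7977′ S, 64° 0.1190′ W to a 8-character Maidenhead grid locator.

FG79xf92

Offset from 180°W / 90°S: lon 115.99802°, lat 69.22004°.
Field: lon ⌊115.99802/20⌋ = 5 → F; lat ⌊69.22004/10⌋ = 6 → G.
Square: lon ⌊15.99802/2⌋ = 7; lat ⌊9.22004/1⌋ = 9.
Subsquare: lon ⌊1.99802/0.0833333⌋ = 23 → x; lat ⌊0.22004/0.0416667⌋ = 5 → f.
Extended square: lon ⌊0.08135/0.00833333⌋ = 9; lat ⌊0.01171/0.00416667⌋ = 2.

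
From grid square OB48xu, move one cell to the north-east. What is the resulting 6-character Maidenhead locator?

OB58av

Longitude subsquare x = 23; +1 → 24, wraps to 0 = a, carry into square.
Longitude square 4; +1 → 5.
Latitude subsquare u = 20; +1 → 21 = v.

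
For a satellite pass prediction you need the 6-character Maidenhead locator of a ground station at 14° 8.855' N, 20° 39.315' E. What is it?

KK04hd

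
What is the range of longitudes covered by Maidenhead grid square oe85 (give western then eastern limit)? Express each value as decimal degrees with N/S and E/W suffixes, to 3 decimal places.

116.000° E, 118.000° E

Field O=14, E=4: +14·20° lon, +4·10° lat → SW at lon 100°, lat -50°.
Square 8, 5: +8·2° lon, +5·1° lat → SW at lon 116°, lat -45°.
Cell spans 2° lon × 1° lat.
west 116.000° E, east 118.000° E.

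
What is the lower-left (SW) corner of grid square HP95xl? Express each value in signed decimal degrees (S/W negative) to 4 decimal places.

65.4583, -20.0833

Field H=7, P=15: +7·20° lon, +15·10° lat → SW at lon -40°, lat 60°.
Square 9, 5: +9·2° lon, +5·1° lat → SW at lon -22°, lat 65°.
Subsquare x=23, l=11: +23·0.0833333° lon, +11·0.0416667° lat → SW at lon -20.0833°, lat 65.4583°.
latitude 65.4583, longitude -20.0833.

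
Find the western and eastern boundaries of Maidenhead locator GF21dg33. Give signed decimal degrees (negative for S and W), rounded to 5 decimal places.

Field G=6, F=5: +6·20° lon, +5·10° lat → SW at lon -60°, lat -40°.
Square 2, 1: +2·2° lon, +1·1° lat → SW at lon -56°, lat -39°.
Subsquare d=3, g=6: +3·0.0833333° lon, +6·0.0416667° lat → SW at lon -55.75°, lat -38.75°.
Extended square 3, 3: +3·0.00833333° lon, +3·0.00416667° lat → SW at lon -55.725°, lat -38.7375°.
Cell spans 0.00833333° lon × 0.00416667° lat.
west -55.72500, east -55.71667.

-55.72500, -55.71667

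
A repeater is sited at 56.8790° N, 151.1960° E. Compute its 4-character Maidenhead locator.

Offset from 180°W / 90°S: lon 331.20°, lat 146.88°.
Field: 331.20/20 → 16 → Q, 146.88/10 → 14 → O; chars QO.
Square: 11.20/2 → 5, 6.88/1 → 6; chars 56.

QO56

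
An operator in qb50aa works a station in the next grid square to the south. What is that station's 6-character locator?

QA59ax

Latitude subsquare a = 0; −1 → -1, wraps to 23 = x, carry into square.
Latitude square 0; −1 → -1, wraps to 9, carry into field.
Latitude field B = 1; −1 → 0 = A.
The longitude characters are unchanged.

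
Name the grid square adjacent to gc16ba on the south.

GC15bx

Latitude subsquare a = 0; −1 → -1, wraps to 23 = x, carry into square.
Latitude square 6; −1 → 5.
The longitude characters are unchanged.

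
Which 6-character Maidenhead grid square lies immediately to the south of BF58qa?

BF57qx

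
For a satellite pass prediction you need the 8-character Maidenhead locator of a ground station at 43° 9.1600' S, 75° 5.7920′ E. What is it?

Offset from 180°W / 90°S: lon 255.09653°, lat 46.84733°.
Field: 255.09653/20 → 12 → M, 46.84733/10 → 4 → E; chars ME.
Square: 15.09653/2 → 7, 6.84733/1 → 6; chars 76.
Subsquare: 1.09653/0.0833333 → 13 → n, 0.84733/0.0416667 → 20 → u; chars nu.
Extended square: 0.01320/0.00833333 → 1, 0.01400/0.00416667 → 3; chars 13.

ME76nu13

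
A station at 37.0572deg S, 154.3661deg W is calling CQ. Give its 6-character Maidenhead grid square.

Shift to the Maidenhead origin (180°W, 90°S): lon 25.6339, lat 52.9428.
Field: lon ⌊25.6339/20⌋ = 1 → B; lat ⌊52.9428/10⌋ = 5 → F.
Square: lon ⌊5.6339/2⌋ = 2; lat ⌊2.9428/1⌋ = 2.
Subsquare: lon ⌊1.6339/0.0833333⌋ = 19 → t; lat ⌊0.9428/0.0416667⌋ = 22 → w.

BF22tw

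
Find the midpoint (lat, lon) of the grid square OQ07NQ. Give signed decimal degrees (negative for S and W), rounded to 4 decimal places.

77.6875, 101.1250

Field O=14, Q=16: +14·20° lon, +16·10° lat → SW at lon 100°, lat 70°.
Square 0, 7: +0·2° lon, +7·1° lat → SW at lon 100°, lat 77°.
Subsquare n=13, q=16: +13·0.0833333° lon, +16·0.0416667° lat → SW at lon 101.083°, lat 77.6667°.
Cell spans 0.0833333° lon × 0.0416667° lat. Centre is SW corner plus half of each.
latitude 77.6875, longitude 101.1250.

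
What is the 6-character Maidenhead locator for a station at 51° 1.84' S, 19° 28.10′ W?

Shift to the Maidenhead origin (180°W, 90°S): lon 160.5317, lat 38.9693.
Field: 160.5317/20 → 8 → I, 38.9693/10 → 3 → D; chars ID.
Square: 0.5317/2 → 0, 8.9693/1 → 8; chars 08.
Subsquare: 0.5317/0.0833333 → 6 → g, 0.9693/0.0416667 → 23 → x; chars gx.

ID08gx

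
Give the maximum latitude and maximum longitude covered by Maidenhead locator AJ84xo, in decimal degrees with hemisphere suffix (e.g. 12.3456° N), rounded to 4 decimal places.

Field A=0, J=9: +0·20° lon, +9·10° lat → SW at lon -180°, lat 0°.
Square 8, 4: +8·2° lon, +4·1° lat → SW at lon -164°, lat 4°.
Subsquare x=23, o=14: +23·0.0833333° lon, +14·0.0416667° lat → SW at lon -162.083°, lat 4.58333°.
Cell spans 0.0833333° lon × 0.0416667° lat. NE corner is SW corner plus one full cell.
latitude 4.6250° N, longitude 162.0000° W.

4.6250° N, 162.0000° W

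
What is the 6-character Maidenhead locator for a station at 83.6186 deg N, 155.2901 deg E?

QR73po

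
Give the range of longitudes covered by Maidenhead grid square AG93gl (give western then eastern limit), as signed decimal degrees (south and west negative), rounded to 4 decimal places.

-161.5000, -161.4167

Field A=0, G=6: +0·20° lon, +6·10° lat → SW at lon -180°, lat -30°.
Square 9, 3: +9·2° lon, +3·1° lat → SW at lon -162°, lat -27°.
Subsquare g=6, l=11: +6·0.0833333° lon, +11·0.0416667° lat → SW at lon -161.5°, lat -26.5417°.
Cell spans 0.0833333° lon × 0.0416667° lat.
west -161.5000, east -161.4167.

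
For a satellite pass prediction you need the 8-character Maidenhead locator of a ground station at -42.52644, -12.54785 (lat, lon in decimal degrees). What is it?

Add 180° to longitude and 90° to latitude: 167.45215, 47.47356.
Field: lon ⌊167.45215/20⌋ = 8 → I; lat ⌊47.47356/10⌋ = 4 → E.
Square: lon ⌊7.45215/2⌋ = 3; lat ⌊7.47356/1⌋ = 7.
Subsquare: lon ⌊1.45215/0.0833333⌋ = 17 → r; lat ⌊0.47356/0.0416667⌋ = 11 → l.
Extended square: lon ⌊0.03548/0.00833333⌋ = 4; lat ⌊0.01523/0.00416667⌋ = 3.

IE37rl43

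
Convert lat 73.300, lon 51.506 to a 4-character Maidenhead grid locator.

Offset from 180°W / 90°S: lon 231.51°, lat 163.30°.
Field: 231.51/20 → 11 → L, 163.30/10 → 16 → Q; chars LQ.
Square: 11.51/2 → 5, 3.30/1 → 3; chars 53.

LQ53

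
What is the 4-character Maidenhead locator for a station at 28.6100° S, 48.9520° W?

GG51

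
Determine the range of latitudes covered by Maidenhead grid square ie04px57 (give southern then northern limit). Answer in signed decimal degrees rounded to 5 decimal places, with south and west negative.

-45.01250, -45.00833

Field I=8, E=4: +8·20° lon, +4·10° lat → SW at lon -20°, lat -50°.
Square 0, 4: +0·2° lon, +4·1° lat → SW at lon -20°, lat -46°.
Subsquare p=15, x=23: +15·0.0833333° lon, +23·0.0416667° lat → SW at lon -18.75°, lat -45.0417°.
Extended square 5, 7: +5·0.00833333° lon, +7·0.00416667° lat → SW at lon -18.7083°, lat -45.0125°.
Cell spans 0.00833333° lon × 0.00416667° lat.
south -45.01250, north -45.00833.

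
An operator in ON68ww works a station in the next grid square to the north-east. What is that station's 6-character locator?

ON68xx

Longitude subsquare w = 22; +1 → 23 = x.
Latitude subsquare w = 22; +1 → 23 = x.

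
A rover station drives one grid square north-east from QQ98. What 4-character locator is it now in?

RQ09

Longitude square 9; +1 → 10, wraps to 0, carry into field.
Longitude field Q = 16; +1 → 17 = R.
Latitude square 8; +1 → 9.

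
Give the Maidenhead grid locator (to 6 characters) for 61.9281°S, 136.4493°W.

Add 180° to longitude and 90° to latitude: 43.5507, 28.0719.
Field (20°×10°, letters A–R): 43.5507/20 → 2 → C, 28.0719/10 → 2 → C; chars CC.
Square (2°×1°, digits 0–9): 3.5507/2 → 1, 8.0719/1 → 8; chars 18.
Subsquare (5′×2.5′, letters a–x): 1.5507/0.0833333 → 18 → s, 0.0719/0.0416667 → 1 → b; chars sb.

CC18sb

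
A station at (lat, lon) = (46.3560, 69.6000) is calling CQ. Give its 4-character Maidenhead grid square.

MN46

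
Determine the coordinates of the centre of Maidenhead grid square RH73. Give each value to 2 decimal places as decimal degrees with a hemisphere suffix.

16.50° S, 175.00° E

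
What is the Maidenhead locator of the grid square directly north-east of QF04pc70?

QF04pc81

Longitude extended square 7; +1 → 8.
Latitude extended square 0; +1 → 1.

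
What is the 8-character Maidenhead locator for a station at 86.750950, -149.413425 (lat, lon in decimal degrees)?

BR56hs00

Offset from 180°W / 90°S: lon 30.58658°, lat 176.75095°.
Field: 30.58658/20 → 1 → B, 176.75095/10 → 17 → R; chars BR.
Square: 10.58658/2 → 5, 6.75095/1 → 6; chars 56.
Subsquare: 0.58658/0.0833333 → 7 → h, 0.75095/0.0416667 → 18 → s; chars hs.
Extended square: 0.00324/0.00833333 → 0, 0.00095/0.00416667 → 0; chars 00.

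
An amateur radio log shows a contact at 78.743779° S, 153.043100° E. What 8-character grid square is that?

QB61mg51

Shift to the Maidenhead origin (180°W, 90°S): lon 333.04310, lat 11.25622.
Field: lon ⌊333.04310/20⌋ = 16 → Q; lat ⌊11.25622/10⌋ = 1 → B.
Square: lon ⌊13.04310/2⌋ = 6; lat ⌊1.25622/1⌋ = 1.
Subsquare: lon ⌊1.04310/0.0833333⌋ = 12 → m; lat ⌊0.25622/0.0416667⌋ = 6 → g.
Extended square: lon ⌊0.04310/0.00833333⌋ = 5; lat ⌊0.00622/0.00416667⌋ = 1.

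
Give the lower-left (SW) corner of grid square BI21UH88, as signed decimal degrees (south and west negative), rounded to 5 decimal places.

-8.67500, -154.26667

Field B=1, I=8: +1·20° lon, +8·10° lat → SW at lon -160°, lat -10°.
Square 2, 1: +2·2° lon, +1·1° lat → SW at lon -156°, lat -9°.
Subsquare u=20, h=7: +20·0.0833333° lon, +7·0.0416667° lat → SW at lon -154.333°, lat -8.70833°.
Extended square 8, 8: +8·0.00833333° lon, +8·0.00416667° lat → SW at lon -154.267°, lat -8.675°.
latitude -8.67500, longitude -154.26667.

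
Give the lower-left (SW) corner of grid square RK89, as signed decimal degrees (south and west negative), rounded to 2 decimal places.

Field R=17, K=10: +17·20° lon, +10·10° lat → SW at lon 160°, lat 10°.
Square 8, 9: +8·2° lon, +9·1° lat → SW at lon 176°, lat 19°.
latitude 19.00, longitude 176.00.

19.00, 176.00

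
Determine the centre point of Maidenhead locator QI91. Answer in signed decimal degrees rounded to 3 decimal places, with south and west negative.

-8.500, 159.000

Field Q=16, I=8: +16·20° lon, +8·10° lat → SW at lon 140°, lat -10°.
Square 9, 1: +9·2° lon, +1·1° lat → SW at lon 158°, lat -9°.
Cell spans 2° lon × 1° lat. Centre is SW corner plus half of each.
latitude -8.500, longitude 159.000.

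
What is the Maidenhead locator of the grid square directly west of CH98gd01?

Longitude extended square 0; −1 → -1, wraps to 9, carry into subsquare.
Longitude subsquare g = 6; −1 → 5 = f.
The latitude characters are unchanged.

CH98fd91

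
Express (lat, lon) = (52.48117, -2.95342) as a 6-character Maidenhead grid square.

Shift to the Maidenhead origin (180°W, 90°S): lon 177.0466, lat 142.4812.
Field: 177.0466/20 → 8 → I, 142.4812/10 → 14 → O; chars IO.
Square: 17.0466/2 → 8, 2.4812/1 → 2; chars 82.
Subsquare: 1.0466/0.0833333 → 12 → m, 0.4812/0.0416667 → 11 → l; chars ml.

IO82ml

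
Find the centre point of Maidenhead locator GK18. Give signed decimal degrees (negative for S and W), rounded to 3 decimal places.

18.500, -57.000

Field G=6, K=10: +6·20° lon, +10·10° lat → SW at lon -60°, lat 10°.
Square 1, 8: +1·2° lon, +8·1° lat → SW at lon -58°, lat 18°.
Cell spans 2° lon × 1° lat. Centre is SW corner plus half of each.
latitude 18.500, longitude -57.000.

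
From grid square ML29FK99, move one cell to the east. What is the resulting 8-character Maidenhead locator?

Longitude extended square 9; +1 → 10, wraps to 0, carry into subsquare.
Longitude subsquare f = 5; +1 → 6 = g.
The latitude characters are unchanged.

ML29gk09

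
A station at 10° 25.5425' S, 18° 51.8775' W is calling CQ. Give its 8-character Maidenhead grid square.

IH09nn67

Add 180° to longitude and 90° to latitude: 161.13538, 79.57429.
Field (20°×10°, letters A–R): 161.13538/20 → 8 → I, 79.57429/10 → 7 → H; chars IH.
Square (2°×1°, digits 0–9): 1.13538/2 → 0, 9.57429/1 → 9; chars 09.
Subsquare (5′×2.5′, letters a–x): 1.13538/0.0833333 → 13 → n, 0.57429/0.0416667 → 13 → n; chars nn.
Extended square (30″×15″, digits 0–9): 0.05204/0.00833333 → 6, 0.03263/0.00416667 → 7; chars 67.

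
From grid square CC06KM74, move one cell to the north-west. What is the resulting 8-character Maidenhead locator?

CC06km65

Longitude extended square 7; −1 → 6.
Latitude extended square 4; +1 → 5.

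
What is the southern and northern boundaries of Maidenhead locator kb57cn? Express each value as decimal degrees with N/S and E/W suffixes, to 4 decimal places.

72.4583° S, 72.4167° S

Field K=10, B=1: +10·20° lon, +1·10° lat → SW at lon 20°, lat -80°.
Square 5, 7: +5·2° lon, +7·1° lat → SW at lon 30°, lat -73°.
Subsquare c=2, n=13: +2·0.0833333° lon, +13·0.0416667° lat → SW at lon 30.1667°, lat -72.4583°.
Cell spans 0.0833333° lon × 0.0416667° lat.
south 72.4583° S, north 72.4167° S.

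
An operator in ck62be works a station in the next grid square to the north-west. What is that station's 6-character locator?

CK62af

Longitude subsquare b = 1; −1 → 0 = a.
Latitude subsquare e = 4; +1 → 5 = f.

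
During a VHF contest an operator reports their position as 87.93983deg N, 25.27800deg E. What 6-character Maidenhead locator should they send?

Shift to the Maidenhead origin (180°W, 90°S): lon 205.2780, lat 177.9398.
Field: 205.2780/20 → 10 → K, 177.9398/10 → 17 → R; chars KR.
Square: 5.2780/2 → 2, 7.9398/1 → 7; chars 27.
Subsquare: 1.2780/0.0833333 → 15 → p, 0.9398/0.0416667 → 22 → w; chars pw.

KR27pw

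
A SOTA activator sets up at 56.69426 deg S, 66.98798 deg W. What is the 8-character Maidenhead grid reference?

FD63mh13

Shift to the Maidenhead origin (180°W, 90°S): lon 113.01202, lat 33.30574.
Field: 113.01202/20 → 5 → F, 33.30574/10 → 3 → D; chars FD.
Square: 13.01202/2 → 6, 3.30574/1 → 3; chars 63.
Subsquare: 1.01202/0.0833333 → 12 → m, 0.30574/0.0416667 → 7 → h; chars mh.
Extended square: 0.01202/0.00833333 → 1, 0.01407/0.00416667 → 3; chars 13.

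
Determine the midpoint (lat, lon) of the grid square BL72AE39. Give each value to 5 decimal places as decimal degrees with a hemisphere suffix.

22.20625° N, 145.97083° W

Field B=1, L=11: +1·20° lon, +11·10° lat → SW at lon -160°, lat 20°.
Square 7, 2: +7·2° lon, +2·1° lat → SW at lon -146°, lat 22°.
Subsquare a=0, e=4: +0·0.0833333° lon, +4·0.0416667° lat → SW at lon -146°, lat 22.1667°.
Extended square 3, 9: +3·0.00833333° lon, +9·0.00416667° lat → SW at lon -145.975°, lat 22.2042°.
Cell spans 0.00833333° lon × 0.00416667° lat. Centre is SW corner plus half of each.
latitude 22.20625° N, longitude 145.97083° W.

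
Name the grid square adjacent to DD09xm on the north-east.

DD19an

Longitude subsquare x = 23; +1 → 24, wraps to 0 = a, carry into square.
Longitude square 0; +1 → 1.
Latitude subsquare m = 12; +1 → 13 = n.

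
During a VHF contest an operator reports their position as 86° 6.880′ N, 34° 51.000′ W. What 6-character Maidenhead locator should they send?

HR26nc

Offset from 180°W / 90°S: lon 145.1500°, lat 176.1147°.
Field (20°×10°, letters A–R): lon ⌊145.1500/20⌋ = 7 → H; lat ⌊176.1147/10⌋ = 17 → R.
Square (2°×1°, digits 0–9): lon ⌊5.1500/2⌋ = 2; lat ⌊6.1147/1⌋ = 6.
Subsquare (5′×2.5′, letters a–x): lon ⌊1.1500/0.0833333⌋ = 13 → n; lat ⌊0.1147/0.0416667⌋ = 2 → c.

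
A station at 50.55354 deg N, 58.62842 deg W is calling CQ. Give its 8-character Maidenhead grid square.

Shift to the Maidenhead origin (180°W, 90°S): lon 121.37158, lat 140.55354.
Field: lon ⌊121.37158/20⌋ = 6 → G; lat ⌊140.55354/10⌋ = 14 → O.
Square: lon ⌊1.37158/2⌋ = 0; lat ⌊0.55354/1⌋ = 0.
Subsquare: lon ⌊1.37158/0.0833333⌋ = 16 → q; lat ⌊0.55354/0.0416667⌋ = 13 → n.
Extended square: lon ⌊0.03825/0.00833333⌋ = 4; lat ⌊0.01187/0.00416667⌋ = 2.

GO00qn42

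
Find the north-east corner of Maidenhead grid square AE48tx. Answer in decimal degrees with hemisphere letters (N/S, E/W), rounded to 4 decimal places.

Field A=0, E=4: +0·20° lon, +4·10° lat → SW at lon -180°, lat -50°.
Square 4, 8: +4·2° lon, +8·1° lat → SW at lon -172°, lat -42°.
Subsquare t=19, x=23: +19·0.0833333° lon, +23·0.0416667° lat → SW at lon -170.417°, lat -41.0417°.
Cell spans 0.0833333° lon × 0.0416667° lat. NE corner is SW corner plus one full cell.
latitude 41.0000° S, longitude 170.3333° W.

41.0000° S, 170.3333° W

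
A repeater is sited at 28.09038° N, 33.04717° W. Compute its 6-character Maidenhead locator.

Offset from 180°W / 90°S: lon 146.9528°, lat 118.0904°.
Field: 146.9528/20 → 7 → H, 118.0904/10 → 11 → L; chars HL.
Square: 6.9528/2 → 3, 8.0904/1 → 8; chars 38.
Subsquare: 0.9528/0.0833333 → 11 → l, 0.0904/0.0416667 → 2 → c; chars lc.

HL38lc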